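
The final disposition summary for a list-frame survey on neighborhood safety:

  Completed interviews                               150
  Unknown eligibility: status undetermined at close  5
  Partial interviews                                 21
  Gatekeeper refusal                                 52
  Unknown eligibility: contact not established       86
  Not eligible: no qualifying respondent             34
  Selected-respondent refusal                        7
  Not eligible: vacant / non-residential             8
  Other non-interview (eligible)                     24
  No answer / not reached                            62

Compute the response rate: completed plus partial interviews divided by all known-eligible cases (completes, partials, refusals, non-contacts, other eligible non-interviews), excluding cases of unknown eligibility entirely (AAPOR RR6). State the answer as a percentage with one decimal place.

Refusals = 52 + 7 = 59
Undetermined eligibility = 86 + 5 = 91
Ineligible = 34 + 8 = 42
Num → 150 + 21 = 171
Denom → 150 + 21 + 59 + 62 + 24 = 316
RR6 = 171 / 316 = 0.5411

54.1%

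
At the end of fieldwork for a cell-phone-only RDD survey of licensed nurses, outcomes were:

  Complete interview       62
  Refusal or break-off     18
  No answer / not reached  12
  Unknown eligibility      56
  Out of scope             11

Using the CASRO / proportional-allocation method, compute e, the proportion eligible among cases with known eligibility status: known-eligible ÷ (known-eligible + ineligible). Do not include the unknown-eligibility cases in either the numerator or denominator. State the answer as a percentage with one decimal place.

Eligible (known): 62 + 18 + 12 = 92
e = 92 / (92 + 11) = 92 / 103 = 0.8932

89.3%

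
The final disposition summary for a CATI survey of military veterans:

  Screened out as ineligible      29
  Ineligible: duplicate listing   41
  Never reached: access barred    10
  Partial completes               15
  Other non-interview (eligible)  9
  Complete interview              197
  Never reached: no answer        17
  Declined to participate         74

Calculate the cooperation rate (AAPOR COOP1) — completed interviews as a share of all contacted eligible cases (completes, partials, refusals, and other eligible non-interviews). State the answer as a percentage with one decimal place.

Never reached = 17 + 10 = 27
Screened out, ineligible = 29 + 41 = 70
Top → 197
Denominator → 197 + 15 + 74 + 9 = 295
COOP1 = 197 / 295 = 0.6678

66.8%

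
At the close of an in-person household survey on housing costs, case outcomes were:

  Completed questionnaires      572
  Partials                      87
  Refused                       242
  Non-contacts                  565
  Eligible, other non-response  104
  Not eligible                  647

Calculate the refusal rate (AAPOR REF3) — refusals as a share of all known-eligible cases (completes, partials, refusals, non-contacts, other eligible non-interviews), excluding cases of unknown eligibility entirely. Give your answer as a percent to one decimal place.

15.4%

Num → 242
Denom → 572 + 87 + 242 + 565 + 104 = 1570
REF3 = 242 / 1570 = 0.1541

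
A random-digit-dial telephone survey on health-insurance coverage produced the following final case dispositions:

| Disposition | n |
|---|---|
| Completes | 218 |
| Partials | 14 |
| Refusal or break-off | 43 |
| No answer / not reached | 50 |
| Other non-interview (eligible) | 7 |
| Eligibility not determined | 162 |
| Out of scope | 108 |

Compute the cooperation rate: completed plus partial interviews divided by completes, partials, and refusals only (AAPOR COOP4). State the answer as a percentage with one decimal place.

84.4%

Numerator = 218 + 14 = 232
Denom = 218 + 14 + 43 = 275
COOP4 = 232 / 275 = 0.8436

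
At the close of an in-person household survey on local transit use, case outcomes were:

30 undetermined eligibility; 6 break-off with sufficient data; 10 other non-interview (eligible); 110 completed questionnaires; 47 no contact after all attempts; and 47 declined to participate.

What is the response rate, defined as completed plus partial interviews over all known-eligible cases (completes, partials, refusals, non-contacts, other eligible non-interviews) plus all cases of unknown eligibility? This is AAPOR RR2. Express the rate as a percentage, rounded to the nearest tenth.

46.4%

Numerator = 110 + 6 = 116
Denominator = 110 + 6 + 47 + 47 + 10 + 30 = 250
RR2 = 116 / 250 = 0.4640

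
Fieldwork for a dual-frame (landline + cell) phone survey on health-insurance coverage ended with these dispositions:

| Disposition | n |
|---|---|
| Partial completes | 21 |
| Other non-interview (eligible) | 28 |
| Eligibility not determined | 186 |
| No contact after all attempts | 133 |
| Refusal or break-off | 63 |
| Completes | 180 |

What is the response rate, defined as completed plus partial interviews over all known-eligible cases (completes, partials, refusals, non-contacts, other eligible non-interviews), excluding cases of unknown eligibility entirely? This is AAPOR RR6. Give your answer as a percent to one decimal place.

Numerator: 180 + 21 = 201
Denominator: 180 + 21 + 63 + 133 + 28 = 425
RR6 = 201 / 425 = 0.4729

47.3%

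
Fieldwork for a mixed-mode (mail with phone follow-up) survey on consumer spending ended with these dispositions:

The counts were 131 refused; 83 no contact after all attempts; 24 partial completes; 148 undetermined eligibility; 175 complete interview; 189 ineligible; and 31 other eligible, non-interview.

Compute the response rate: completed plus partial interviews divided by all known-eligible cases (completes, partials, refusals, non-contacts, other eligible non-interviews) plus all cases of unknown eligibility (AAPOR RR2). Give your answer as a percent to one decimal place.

33.6%

Numerator = 175 + 24 = 199
Base = 175 + 24 + 131 + 83 + 31 + 148 = 592
RR2 = 199 / 592 = 0.3361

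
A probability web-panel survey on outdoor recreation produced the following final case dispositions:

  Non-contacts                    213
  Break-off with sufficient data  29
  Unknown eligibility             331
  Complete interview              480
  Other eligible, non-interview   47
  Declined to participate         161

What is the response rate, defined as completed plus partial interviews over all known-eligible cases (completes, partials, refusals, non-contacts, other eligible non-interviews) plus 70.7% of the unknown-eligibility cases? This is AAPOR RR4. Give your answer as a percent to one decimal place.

43.7%

Numerator = 480 + 29 = 509
Eligible (known) = 480 + 29 + 161 + 213 + 47 = 930
Eligible share of unknowns = 0.7070 × 331 = 234.02
Denom = 930 + 234.02 = 1164.02
RR4 = 509 / 1164.02 = 0.4373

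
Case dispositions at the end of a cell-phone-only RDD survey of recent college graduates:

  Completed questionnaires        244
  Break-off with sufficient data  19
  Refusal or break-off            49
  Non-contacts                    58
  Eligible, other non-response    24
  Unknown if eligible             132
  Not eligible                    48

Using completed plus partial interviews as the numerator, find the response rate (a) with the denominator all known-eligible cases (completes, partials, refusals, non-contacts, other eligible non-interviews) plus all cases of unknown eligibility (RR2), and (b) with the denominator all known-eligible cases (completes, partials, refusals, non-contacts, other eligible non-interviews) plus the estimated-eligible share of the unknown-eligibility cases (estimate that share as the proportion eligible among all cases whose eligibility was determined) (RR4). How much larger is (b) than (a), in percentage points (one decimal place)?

Num → 244 + 19 = 263
Base → 244 + 19 + 49 + 58 + 24 + 132 = 526
RR2 = 263 / 526 = 0.5000
Known eligible → 244 + 19 + 49 + 58 + 24 = 394
e = 394 / (394 + 48) = 394 / 442 = 0.8914
Eligible share of unknowns → 0.8914 × 132 = 117.66
Base → 394 + 117.66 = 511.66
RR4 = 263 / 511.66 = 0.5140
Difference = 51.40 − 50.00 = 1.40 percentage points

1.4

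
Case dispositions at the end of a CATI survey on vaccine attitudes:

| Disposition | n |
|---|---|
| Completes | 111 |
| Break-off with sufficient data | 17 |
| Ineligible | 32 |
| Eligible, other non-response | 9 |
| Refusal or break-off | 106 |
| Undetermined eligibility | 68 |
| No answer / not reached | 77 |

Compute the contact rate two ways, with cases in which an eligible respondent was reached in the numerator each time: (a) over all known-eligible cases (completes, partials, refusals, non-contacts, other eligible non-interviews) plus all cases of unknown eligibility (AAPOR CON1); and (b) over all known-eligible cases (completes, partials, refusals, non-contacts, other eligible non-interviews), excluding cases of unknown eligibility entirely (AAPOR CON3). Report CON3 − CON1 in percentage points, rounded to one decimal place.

Top: 111 + 17 + 106 + 9 = 243
Base: 111 + 17 + 106 + 77 + 9 + 68 = 388
CON1 = 243 / 388 = 0.6263
Base: 111 + 17 + 106 + 77 + 9 = 320
CON3 = 243 / 320 = 0.7594
Difference = 75.94 − 62.63 = 13.31 percentage points

13.3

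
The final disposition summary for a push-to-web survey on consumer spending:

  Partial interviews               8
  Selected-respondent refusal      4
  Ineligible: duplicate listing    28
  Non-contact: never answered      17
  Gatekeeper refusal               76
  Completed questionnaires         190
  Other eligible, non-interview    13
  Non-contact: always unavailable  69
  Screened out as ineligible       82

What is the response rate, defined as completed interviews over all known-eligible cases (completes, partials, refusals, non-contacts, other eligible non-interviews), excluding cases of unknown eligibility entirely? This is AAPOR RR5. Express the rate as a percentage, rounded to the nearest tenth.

50.4%

Refusal or break-off = 76 + 4 = 80
No answer / not reached = 17 + 69 = 86
Not eligible = 82 + 28 = 110
Top: 190
Base: 190 + 8 + 80 + 86 + 13 = 377
RR5 = 190 / 377 = 0.5040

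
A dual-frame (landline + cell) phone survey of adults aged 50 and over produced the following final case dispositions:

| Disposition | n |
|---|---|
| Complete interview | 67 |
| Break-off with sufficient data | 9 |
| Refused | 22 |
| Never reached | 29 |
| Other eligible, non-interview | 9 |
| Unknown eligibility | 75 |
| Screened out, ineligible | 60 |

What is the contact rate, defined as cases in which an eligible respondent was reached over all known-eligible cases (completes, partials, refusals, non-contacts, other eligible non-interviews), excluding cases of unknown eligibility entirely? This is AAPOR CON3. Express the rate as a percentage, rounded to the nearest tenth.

Top → 67 + 9 + 22 + 9 = 107
Base → 67 + 9 + 22 + 29 + 9 = 136
CON3 = 107 / 136 = 0.7868

78.7%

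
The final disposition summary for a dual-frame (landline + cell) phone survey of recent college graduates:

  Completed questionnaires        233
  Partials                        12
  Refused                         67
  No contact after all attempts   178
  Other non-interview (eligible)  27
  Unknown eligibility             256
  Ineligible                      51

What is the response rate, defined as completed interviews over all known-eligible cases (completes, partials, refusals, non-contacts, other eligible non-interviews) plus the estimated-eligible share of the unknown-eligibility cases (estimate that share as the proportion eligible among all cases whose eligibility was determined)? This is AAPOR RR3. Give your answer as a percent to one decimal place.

31.1%

Num → 233
Determined eligible → 233 + 12 + 67 + 178 + 27 = 517
e = 517 / (517 + 51) = 517 / 568 = 0.9102
Estimated eligible among unknowns → 0.9102 × 256 = 233.01
Denominator → 517 + 233.01 = 750.01
RR3 = 233 / 750.01 = 0.3107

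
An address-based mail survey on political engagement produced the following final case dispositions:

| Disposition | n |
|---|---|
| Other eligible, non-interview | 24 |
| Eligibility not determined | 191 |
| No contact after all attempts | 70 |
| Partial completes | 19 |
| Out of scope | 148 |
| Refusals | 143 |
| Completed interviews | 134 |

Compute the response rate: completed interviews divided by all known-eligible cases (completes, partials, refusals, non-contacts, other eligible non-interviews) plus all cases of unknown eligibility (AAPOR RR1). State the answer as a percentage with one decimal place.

23.1%

Num = 134
Denominator = 134 + 19 + 143 + 70 + 24 + 191 = 581
RR1 = 134 / 581 = 0.2306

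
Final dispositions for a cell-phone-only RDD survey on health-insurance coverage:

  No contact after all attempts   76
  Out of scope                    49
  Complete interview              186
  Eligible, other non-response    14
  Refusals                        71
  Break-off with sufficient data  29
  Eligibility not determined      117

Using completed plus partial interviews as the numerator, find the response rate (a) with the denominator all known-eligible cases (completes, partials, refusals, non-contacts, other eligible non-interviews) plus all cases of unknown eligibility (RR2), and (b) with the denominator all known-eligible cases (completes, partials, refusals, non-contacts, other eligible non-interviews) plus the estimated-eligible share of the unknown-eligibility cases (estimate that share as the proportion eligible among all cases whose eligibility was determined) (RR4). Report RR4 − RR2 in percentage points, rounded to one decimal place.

Numerator → 186 + 29 = 215
Denom → 186 + 29 + 71 + 76 + 14 + 117 = 493
RR2 = 215 / 493 = 0.4361
Known eligible → 186 + 29 + 71 + 76 + 14 = 376
e = 376 / (376 + 49) = 376 / 425 = 0.8847
Estimated eligible among unknowns → 0.8847 × 117 = 103.51
Denom → 376 + 103.51 = 479.51
RR4 = 215 / 479.51 = 0.4484
Difference = 44.84 − 43.61 = 1.23 percentage points

1.2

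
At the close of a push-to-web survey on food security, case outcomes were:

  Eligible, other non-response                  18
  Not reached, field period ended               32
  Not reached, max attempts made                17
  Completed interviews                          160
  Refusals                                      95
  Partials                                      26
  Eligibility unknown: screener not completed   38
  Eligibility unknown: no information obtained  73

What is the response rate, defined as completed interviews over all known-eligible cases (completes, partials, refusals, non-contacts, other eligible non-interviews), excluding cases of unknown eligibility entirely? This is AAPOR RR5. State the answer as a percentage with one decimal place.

46.0%

No contact after all attempts = 32 + 17 = 49
Eligibility not determined = 38 + 73 = 111
Numerator = 160
Denom = 160 + 26 + 95 + 49 + 18 = 348
RR5 = 160 / 348 = 0.4598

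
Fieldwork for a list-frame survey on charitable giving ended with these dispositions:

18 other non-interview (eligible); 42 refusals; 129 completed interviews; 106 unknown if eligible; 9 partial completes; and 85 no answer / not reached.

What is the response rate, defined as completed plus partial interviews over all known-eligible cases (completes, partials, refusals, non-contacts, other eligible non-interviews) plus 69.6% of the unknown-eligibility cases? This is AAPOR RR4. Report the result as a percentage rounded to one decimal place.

Top: 129 + 9 = 138
Determined eligible: 129 + 9 + 42 + 85 + 18 = 283
Estimated eligible among unknowns: 0.6960 × 106 = 73.78
Base: 283 + 73.78 = 356.78
RR4 = 138 / 356.78 = 0.3868

38.7%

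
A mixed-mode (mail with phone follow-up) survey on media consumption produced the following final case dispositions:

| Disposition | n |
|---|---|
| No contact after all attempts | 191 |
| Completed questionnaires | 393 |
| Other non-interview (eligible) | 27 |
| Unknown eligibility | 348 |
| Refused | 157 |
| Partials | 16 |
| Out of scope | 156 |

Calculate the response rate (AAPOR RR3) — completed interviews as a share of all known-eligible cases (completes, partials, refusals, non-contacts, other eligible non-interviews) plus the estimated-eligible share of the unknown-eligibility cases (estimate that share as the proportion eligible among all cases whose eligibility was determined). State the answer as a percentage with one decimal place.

Top: 393
Determined eligible: 393 + 16 + 157 + 191 + 27 = 784
e = 784 / (784 + 156) = 784 / 940 = 0.8340
e × U: 0.8340 × 348 = 290.23
Denominator: 784 + 290.23 = 1074.23
RR3 = 393 / 1074.23 = 0.3658

36.6%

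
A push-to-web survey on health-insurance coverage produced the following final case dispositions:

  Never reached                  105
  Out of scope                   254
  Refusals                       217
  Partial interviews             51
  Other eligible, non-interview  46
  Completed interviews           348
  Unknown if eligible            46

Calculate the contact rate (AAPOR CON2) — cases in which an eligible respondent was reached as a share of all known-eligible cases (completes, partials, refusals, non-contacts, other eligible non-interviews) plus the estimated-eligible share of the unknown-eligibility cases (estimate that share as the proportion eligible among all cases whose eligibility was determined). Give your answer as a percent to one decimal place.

82.6%

Numerator → 348 + 51 + 217 + 46 = 662
Determined eligible → 348 + 51 + 217 + 105 + 46 = 767
e = 767 / (767 + 254) = 767 / 1021 = 0.7512
e × U → 0.7512 × 46 = 34.56
Denom → 767 + 34.56 = 801.56
CON2 = 662 / 801.56 = 0.8259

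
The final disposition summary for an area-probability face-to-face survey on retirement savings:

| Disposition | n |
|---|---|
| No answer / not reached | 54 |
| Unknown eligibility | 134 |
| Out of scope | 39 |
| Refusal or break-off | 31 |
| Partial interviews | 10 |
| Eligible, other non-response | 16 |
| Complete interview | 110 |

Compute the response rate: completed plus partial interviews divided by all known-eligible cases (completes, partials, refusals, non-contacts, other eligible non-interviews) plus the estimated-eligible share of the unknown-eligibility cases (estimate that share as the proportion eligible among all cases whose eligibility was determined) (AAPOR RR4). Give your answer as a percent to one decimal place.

35.8%

Num → 110 + 10 = 120
Known eligible → 110 + 10 + 31 + 54 + 16 = 221
e = 221 / (221 + 39) = 221 / 260 = 0.8500
Estimated eligible among unknowns → 0.8500 × 134 = 113.90
Base → 221 + 113.90 = 334.90
RR4 = 120 / 334.90 = 0.3583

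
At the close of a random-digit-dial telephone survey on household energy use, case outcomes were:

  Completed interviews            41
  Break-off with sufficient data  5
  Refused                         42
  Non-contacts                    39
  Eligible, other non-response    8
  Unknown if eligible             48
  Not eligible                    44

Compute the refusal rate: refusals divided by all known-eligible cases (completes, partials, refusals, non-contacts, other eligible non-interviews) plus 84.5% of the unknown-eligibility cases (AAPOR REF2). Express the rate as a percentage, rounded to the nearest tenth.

23.9%

Numerator = 42
Eligible (known) = 41 + 5 + 42 + 39 + 8 = 135
e × U = 0.8450 × 48 = 40.56
Base = 135 + 40.56 = 175.56
REF2 = 42 / 175.56 = 0.2392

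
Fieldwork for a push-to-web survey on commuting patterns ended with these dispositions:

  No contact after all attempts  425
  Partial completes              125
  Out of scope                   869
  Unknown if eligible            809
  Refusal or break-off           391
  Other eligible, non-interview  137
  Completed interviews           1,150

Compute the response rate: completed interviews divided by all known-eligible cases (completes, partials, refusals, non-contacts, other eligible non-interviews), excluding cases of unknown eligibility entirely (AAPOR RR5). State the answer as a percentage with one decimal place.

Num: 1150
Base: 1150 + 125 + 391 + 425 + 137 = 2228
RR5 = 1150 / 2228 = 0.5162

51.6%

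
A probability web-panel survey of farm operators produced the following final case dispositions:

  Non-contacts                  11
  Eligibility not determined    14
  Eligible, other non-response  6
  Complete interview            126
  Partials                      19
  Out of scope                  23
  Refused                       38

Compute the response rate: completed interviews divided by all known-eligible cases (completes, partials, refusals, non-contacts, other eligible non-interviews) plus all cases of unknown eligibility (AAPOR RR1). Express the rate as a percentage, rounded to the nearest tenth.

Num: 126
Denom: 126 + 19 + 38 + 11 + 6 + 14 = 214
RR1 = 126 / 214 = 0.5888

58.9%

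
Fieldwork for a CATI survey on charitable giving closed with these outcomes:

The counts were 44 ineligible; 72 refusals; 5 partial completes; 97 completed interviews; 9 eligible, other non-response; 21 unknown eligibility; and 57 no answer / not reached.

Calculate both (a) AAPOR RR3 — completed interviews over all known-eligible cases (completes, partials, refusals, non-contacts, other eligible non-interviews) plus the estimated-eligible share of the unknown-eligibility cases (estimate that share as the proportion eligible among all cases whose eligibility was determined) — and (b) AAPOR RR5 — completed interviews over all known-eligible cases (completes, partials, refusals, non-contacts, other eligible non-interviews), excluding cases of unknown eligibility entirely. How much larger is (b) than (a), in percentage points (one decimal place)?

Numerator → 97
Known eligible → 97 + 5 + 72 + 57 + 9 = 240
e = 240 / (240 + 44) = 240 / 284 = 0.8451
Estimated eligible among unknowns → 0.8451 × 21 = 17.75
Denominator → 240 + 17.75 = 257.75
RR3 = 97 / 257.75 = 0.3763
Denominator → 97 + 5 + 72 + 57 + 9 = 240
RR5 = 97 / 240 = 0.4042
Difference = 40.42 − 37.63 = 2.79 percentage points

2.8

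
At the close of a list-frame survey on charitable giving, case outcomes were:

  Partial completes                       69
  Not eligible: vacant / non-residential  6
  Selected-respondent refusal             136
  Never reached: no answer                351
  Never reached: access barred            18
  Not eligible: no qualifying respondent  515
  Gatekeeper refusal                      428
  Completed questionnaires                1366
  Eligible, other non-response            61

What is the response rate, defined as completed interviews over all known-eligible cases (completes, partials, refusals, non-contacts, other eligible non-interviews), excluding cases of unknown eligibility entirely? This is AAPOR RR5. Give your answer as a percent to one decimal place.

Refusal or break-off = 428 + 136 = 564
No answer / not reached = 351 + 18 = 369
Out of scope = 515 + 6 = 521
Numerator: 1366
Denom: 1366 + 69 + 564 + 369 + 61 = 2429
RR5 = 1366 / 2429 = 0.5624

56.2%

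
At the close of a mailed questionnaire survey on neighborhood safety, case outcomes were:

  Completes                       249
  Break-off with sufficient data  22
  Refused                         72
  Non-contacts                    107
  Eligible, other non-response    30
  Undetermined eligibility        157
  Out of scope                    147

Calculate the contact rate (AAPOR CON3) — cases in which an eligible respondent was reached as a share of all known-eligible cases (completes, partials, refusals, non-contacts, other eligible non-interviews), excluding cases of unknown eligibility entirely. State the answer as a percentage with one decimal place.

Num: 249 + 22 + 72 + 30 = 373
Base: 249 + 22 + 72 + 107 + 30 = 480
CON3 = 373 / 480 = 0.7771

77.7%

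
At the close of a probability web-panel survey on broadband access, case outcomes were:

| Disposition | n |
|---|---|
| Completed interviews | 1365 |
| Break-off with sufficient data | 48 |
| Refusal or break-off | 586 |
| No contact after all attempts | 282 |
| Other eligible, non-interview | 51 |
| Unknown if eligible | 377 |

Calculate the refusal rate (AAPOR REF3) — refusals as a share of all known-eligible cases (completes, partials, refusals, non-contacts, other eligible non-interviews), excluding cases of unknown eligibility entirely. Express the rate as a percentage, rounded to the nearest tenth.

25.1%

Numerator: 586
Denom: 1365 + 48 + 586 + 282 + 51 = 2332
REF3 = 586 / 2332 = 0.2513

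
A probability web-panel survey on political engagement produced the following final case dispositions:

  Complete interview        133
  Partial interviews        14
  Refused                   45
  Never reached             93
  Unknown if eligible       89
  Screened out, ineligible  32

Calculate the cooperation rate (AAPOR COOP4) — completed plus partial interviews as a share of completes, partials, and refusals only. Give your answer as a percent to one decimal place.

76.6%

Numerator = 133 + 14 = 147
Denominator = 133 + 14 + 45 = 192
COOP4 = 147 / 192 = 0.7656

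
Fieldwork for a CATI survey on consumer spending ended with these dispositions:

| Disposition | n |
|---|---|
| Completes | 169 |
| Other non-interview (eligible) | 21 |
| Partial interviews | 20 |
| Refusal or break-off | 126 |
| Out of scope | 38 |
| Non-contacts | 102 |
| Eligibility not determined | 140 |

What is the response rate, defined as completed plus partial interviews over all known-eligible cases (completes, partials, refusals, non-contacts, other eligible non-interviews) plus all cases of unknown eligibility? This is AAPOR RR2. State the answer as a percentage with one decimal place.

32.7%

Numerator → 169 + 20 = 189
Base → 169 + 20 + 126 + 102 + 21 + 140 = 578
RR2 = 189 / 578 = 0.3270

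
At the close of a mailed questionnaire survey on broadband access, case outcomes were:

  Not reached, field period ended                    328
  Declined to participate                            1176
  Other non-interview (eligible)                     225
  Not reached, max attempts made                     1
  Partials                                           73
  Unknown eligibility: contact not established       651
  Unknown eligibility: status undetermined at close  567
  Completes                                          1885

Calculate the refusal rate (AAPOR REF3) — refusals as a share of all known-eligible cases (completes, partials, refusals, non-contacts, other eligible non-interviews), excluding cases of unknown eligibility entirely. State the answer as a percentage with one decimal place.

Non-contacts = 328 + 1 = 329
Unknown if eligible = 651 + 567 = 1218
Top: 1176
Base: 1885 + 73 + 1176 + 329 + 225 = 3688
REF3 = 1176 / 3688 = 0.3189

31.9%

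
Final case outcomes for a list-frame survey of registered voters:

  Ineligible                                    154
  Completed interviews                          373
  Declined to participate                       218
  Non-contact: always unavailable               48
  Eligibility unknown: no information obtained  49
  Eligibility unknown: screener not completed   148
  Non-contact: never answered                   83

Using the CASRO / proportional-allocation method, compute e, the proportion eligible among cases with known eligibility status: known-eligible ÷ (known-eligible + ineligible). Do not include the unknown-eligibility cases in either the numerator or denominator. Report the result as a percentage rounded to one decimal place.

Non-contacts = 83 + 48 = 131
Undetermined eligibility = 148 + 49 = 197
Known eligible: 373 + 218 + 131 = 722
e = 722 / (722 + 154) = 722 / 876 = 0.8242

82.4%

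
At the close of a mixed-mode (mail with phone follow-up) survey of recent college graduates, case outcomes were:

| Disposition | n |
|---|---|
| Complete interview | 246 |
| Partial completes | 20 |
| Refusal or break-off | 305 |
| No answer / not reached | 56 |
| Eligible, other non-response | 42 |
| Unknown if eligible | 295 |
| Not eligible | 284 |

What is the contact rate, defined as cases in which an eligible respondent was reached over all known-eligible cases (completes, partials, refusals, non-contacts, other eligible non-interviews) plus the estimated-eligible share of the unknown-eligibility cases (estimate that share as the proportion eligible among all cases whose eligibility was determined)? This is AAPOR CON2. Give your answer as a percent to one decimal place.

Num → 246 + 20 + 305 + 42 = 613
Determined eligible → 246 + 20 + 305 + 56 + 42 = 669
e = 669 / (669 + 284) = 669 / 953 = 0.7020
Eligible share of unknowns → 0.7020 × 295 = 207.09
Denominator → 669 + 207.09 = 876.09
CON2 = 613 / 876.09 = 0.6997

70.0%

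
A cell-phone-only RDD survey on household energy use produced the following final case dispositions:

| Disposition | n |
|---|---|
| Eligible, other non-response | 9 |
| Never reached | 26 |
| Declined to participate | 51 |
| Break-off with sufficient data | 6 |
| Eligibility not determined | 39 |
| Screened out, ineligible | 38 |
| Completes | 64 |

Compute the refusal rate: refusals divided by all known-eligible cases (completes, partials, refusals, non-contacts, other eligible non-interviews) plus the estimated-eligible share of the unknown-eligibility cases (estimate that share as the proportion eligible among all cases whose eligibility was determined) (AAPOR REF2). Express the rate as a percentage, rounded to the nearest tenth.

Num → 51
Determined eligible → 64 + 6 + 51 + 26 + 9 = 156
e = 156 / (156 + 38) = 156 / 194 = 0.8041
Eligible share of unknowns → 0.8041 × 39 = 31.36
Denom → 156 + 31.36 = 187.36
REF2 = 51 / 187.36 = 0.2722

27.2%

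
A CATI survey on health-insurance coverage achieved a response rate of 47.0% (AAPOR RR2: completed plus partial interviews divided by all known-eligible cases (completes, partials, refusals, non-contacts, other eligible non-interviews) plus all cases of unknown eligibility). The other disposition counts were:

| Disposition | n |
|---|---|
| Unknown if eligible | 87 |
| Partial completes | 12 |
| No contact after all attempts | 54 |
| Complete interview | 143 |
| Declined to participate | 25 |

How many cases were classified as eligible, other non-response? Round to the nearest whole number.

Top = 143 + 12 = 155
RR2 = 155 / D = 0.470
D = 155 / 0.470 = 329.8
Rest of base = 321
eligible, other non-response = 329.8 − 321 ≈ 9

9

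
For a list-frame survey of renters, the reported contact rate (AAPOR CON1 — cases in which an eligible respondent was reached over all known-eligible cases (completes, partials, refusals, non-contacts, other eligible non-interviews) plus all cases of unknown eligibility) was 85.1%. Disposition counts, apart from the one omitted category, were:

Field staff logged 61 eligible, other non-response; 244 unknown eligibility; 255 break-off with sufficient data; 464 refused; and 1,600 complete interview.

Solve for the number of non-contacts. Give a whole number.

Num: 1600 + 255 + 464 + 61 = 2380
CON1 = 2380 / D = 0.851
D = 2380 / 0.851 = 2796.7
Other denominator terms total 2624
non-contacts = 2796.7 − 2624 ≈ 173

173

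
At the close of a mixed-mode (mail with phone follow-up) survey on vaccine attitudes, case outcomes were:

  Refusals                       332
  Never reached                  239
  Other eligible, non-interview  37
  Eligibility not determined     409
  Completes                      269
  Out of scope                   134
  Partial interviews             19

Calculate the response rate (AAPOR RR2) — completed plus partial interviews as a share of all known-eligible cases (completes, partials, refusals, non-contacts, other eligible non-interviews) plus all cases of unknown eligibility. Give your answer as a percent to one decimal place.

22.1%

Num = 269 + 19 = 288
Denom = 269 + 19 + 332 + 239 + 37 + 409 = 1305
RR2 = 288 / 1305 = 0.2207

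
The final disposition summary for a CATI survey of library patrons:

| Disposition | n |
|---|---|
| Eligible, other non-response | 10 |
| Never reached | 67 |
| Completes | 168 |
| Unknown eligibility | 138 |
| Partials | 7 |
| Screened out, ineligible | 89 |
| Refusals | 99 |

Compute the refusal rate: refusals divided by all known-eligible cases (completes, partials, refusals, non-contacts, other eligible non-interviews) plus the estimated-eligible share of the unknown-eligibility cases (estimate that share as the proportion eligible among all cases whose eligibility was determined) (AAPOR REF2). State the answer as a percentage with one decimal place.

Num: 99
Eligible (known): 168 + 7 + 99 + 67 + 10 = 351
e = 351 / (351 + 89) = 351 / 440 = 0.7977
e × U: 0.7977 × 138 = 110.08
Base: 351 + 110.08 = 461.08
REF2 = 99 / 461.08 = 0.2147

21.5%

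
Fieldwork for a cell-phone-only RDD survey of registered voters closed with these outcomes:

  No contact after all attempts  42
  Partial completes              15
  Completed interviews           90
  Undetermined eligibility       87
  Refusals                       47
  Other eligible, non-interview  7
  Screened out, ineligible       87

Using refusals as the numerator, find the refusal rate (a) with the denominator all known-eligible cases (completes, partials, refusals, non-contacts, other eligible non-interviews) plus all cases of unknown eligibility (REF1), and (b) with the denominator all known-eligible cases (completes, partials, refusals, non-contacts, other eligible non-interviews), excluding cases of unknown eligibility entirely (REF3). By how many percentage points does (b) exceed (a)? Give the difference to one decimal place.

7.1

Numerator → 47
Denom → 90 + 15 + 47 + 42 + 7 + 87 = 288
REF1 = 47 / 288 = 0.1632
Denom → 90 + 15 + 47 + 42 + 7 = 201
REF3 = 47 / 201 = 0.2338
Difference = 23.38 − 16.32 = 7.06 percentage points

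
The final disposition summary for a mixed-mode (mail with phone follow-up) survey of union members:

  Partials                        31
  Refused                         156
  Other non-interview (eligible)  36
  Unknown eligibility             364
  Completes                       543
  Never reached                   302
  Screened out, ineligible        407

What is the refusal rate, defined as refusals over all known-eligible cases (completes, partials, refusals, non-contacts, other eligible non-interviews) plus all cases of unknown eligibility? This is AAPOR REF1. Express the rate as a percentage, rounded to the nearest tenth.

10.9%

Num: 156
Base: 543 + 31 + 156 + 302 + 36 + 364 = 1432
REF1 = 156 / 1432 = 0.1089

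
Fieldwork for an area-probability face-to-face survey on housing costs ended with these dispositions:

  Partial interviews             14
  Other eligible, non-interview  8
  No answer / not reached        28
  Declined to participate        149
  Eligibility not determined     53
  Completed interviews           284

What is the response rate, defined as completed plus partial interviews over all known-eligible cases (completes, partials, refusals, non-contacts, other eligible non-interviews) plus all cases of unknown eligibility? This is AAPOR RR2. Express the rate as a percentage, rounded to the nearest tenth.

Numerator → 284 + 14 = 298
Denominator → 284 + 14 + 149 + 28 + 8 + 53 = 536
RR2 = 298 / 536 = 0.5560

55.6%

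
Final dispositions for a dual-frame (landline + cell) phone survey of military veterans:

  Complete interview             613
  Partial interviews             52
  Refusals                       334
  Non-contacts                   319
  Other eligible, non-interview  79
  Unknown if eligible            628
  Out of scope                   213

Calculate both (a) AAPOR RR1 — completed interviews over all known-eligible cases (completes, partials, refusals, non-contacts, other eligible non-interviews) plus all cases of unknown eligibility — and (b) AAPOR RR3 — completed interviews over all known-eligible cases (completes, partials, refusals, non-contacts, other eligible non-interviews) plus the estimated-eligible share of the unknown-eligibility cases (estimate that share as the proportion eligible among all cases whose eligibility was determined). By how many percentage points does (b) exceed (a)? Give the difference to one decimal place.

1.3

Numerator = 613
Base = 613 + 52 + 334 + 319 + 79 + 628 = 2025
RR1 = 613 / 2025 = 0.3027
Determined eligible = 613 + 52 + 334 + 319 + 79 = 1397
e = 1397 / (1397 + 213) = 1397 / 1610 = 0.8677
Eligible share of unknowns = 0.8677 × 628 = 544.92
Base = 1397 + 544.92 = 1941.92
RR3 = 613 / 1941.92 = 0.3157
Difference = 31.57 − 30.27 = 1.30 percentage points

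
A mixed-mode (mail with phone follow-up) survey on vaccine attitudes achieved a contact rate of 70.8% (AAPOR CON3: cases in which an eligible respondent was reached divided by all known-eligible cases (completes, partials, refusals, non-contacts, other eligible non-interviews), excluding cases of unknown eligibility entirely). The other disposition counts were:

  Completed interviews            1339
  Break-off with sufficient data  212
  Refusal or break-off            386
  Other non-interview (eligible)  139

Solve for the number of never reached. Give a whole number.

856

Num: 1339 + 212 + 386 + 139 = 2076
CON3 = 2076 / D = 0.708
D = 2076 / 0.708 = 2932.2
Remaining denominator categories sum to 2076
never reached = 2932.2 − 2076 ≈ 856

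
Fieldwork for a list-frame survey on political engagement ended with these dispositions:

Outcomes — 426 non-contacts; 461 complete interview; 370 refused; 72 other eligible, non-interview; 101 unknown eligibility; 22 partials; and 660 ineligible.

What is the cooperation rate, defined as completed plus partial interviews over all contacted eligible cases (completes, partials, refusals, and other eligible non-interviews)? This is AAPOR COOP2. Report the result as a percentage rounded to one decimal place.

Num → 461 + 22 = 483
Denom → 461 + 22 + 370 + 72 = 925
COOP2 = 483 / 925 = 0.5222

52.2%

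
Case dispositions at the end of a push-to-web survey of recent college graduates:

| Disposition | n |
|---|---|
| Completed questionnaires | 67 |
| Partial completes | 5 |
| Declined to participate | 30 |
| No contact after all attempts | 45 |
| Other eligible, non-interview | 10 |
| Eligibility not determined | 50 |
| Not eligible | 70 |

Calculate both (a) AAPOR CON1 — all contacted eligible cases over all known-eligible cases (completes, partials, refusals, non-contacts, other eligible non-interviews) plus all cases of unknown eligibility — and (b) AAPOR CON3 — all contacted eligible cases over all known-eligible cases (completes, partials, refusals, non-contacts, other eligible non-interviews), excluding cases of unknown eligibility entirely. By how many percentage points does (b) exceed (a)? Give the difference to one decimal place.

Numerator = 67 + 5 + 30 + 10 = 112
Base = 67 + 5 + 30 + 45 + 10 + 50 = 207
CON1 = 112 / 207 = 0.5411
Base = 67 + 5 + 30 + 45 + 10 = 157
CON3 = 112 / 157 = 0.7134
Difference = 71.34 − 54.11 = 17.23 percentage points

17.2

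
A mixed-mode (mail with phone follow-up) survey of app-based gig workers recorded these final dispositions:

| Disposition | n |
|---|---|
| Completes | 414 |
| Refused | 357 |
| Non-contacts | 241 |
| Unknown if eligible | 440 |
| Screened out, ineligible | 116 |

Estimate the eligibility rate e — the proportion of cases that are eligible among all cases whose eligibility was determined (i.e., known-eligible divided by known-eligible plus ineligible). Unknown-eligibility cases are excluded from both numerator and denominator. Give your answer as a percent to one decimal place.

Determined eligible → 414 + 357 + 241 = 1012
e = 1012 / (1012 + 116) = 1012 / 1128 = 0.8972

89.7%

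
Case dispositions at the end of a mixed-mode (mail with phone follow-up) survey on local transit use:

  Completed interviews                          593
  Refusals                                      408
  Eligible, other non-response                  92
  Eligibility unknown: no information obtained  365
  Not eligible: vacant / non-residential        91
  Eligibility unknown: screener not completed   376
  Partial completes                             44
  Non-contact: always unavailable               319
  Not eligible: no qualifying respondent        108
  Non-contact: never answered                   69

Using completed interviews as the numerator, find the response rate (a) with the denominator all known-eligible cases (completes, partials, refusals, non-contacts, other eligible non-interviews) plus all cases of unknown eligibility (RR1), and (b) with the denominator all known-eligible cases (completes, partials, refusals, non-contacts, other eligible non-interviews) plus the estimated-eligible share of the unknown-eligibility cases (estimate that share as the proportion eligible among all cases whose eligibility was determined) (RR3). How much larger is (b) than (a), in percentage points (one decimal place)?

Non-contacts = 69 + 319 = 388
Eligibility not determined = 376 + 365 = 741
Screened out, ineligible = 108 + 91 = 199
Numerator = 593
Base = 593 + 44 + 408 + 388 + 92 + 741 = 2266
RR1 = 593 / 2266 = 0.2617
Determined eligible = 593 + 44 + 408 + 388 + 92 = 1525
e = 1525 / (1525 + 199) = 1525 / 1724 = 0.8846
Estimated eligible among unknowns = 0.8846 × 741 = 655.49
Base = 1525 + 655.49 = 2180.49
RR3 = 593 / 2180.49 = 0.2720
Difference = 27.20 − 26.17 = 1.03 percentage points

1.0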